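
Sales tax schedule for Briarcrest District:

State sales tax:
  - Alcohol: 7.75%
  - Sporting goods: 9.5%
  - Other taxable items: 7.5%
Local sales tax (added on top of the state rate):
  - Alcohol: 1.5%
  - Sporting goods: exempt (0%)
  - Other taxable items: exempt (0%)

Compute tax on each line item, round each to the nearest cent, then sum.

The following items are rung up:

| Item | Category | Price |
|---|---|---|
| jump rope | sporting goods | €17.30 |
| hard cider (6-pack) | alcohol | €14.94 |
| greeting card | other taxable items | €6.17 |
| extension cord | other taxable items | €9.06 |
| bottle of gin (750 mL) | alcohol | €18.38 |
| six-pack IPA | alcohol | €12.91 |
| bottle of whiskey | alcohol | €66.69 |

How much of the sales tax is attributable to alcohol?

€10.44

Hard cider (6-pack) €14.94: alcohol → 7.75% + 1.5% local = 9.25% → €1.38
Bottle of gin (750 mL) €18.38: alcohol → 7.75% + 1.5% local = 9.25% → €1.70
Six-pack IPA €12.91: alcohol → 7.75% + 1.5% local = 9.25% → €1.19
Bottle of whiskey €66.69: alcohol → 7.75% + 1.5% local = 9.25% → €6.17
Tax on alcohol = €1.38 + €1.70 + €1.19 + €6.17 = €10.44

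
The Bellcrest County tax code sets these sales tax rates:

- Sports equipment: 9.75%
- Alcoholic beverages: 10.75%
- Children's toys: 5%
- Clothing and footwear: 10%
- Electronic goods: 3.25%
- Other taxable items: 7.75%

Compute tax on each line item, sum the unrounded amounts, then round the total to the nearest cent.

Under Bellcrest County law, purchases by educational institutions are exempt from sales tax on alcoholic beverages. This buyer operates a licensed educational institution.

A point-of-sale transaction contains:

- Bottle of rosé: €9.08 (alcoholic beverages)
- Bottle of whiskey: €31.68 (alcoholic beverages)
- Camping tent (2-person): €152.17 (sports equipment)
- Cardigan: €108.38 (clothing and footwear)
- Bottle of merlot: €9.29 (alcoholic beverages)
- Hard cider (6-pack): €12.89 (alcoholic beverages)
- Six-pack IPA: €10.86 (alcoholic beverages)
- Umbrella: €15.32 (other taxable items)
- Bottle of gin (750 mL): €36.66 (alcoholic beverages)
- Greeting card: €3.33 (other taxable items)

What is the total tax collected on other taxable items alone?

Umbrella €15.32: other taxable items → 7.75% → €1.1873
Greeting card €3.33: other taxable items → 7.75% → €0.258075
Tax on other taxable items: unrounded sum = €1.445375 → €1.45

€1.45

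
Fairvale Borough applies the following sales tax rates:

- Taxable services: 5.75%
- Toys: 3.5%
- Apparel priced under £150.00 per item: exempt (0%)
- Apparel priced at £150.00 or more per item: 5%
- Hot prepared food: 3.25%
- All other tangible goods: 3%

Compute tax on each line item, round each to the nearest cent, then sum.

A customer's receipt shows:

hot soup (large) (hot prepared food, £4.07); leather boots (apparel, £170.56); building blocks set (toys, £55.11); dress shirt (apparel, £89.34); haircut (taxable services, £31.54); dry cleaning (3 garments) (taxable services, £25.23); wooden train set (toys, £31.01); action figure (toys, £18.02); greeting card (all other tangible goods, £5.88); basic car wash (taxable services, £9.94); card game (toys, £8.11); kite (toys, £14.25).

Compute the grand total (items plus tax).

£480.16

Hot soup (large) £4.07: hot prepared food → 3.25% → £0.13
Leather boots £170.56: apparel, £150.00 or more → 5% → £8.53
Building blocks set £55.11: toys → 3.5% → £1.93
Dress shirt £89.34: apparel, under £150.00 → 0% → £0.00
Haircut £31.54: taxable services → 5.75% → £1.81
Dry cleaning (3 garments) £25.23: taxable services → 5.75% → £1.45
Wooden train set £31.01: toys → 3.5% → £1.09
Action figure £18.02: toys → 3.5% → £0.63
Greeting card £5.88: all other tangible goods → 3% → £0.18
Basic car wash £9.94: taxable services → 5.75% → £0.57
Card game £8.11: toys → 3.5% → £0.28
Kite £14.25: toys → 3.5% → £0.50
Subtotal = £463.06; tax = £17.10; total due = £480.16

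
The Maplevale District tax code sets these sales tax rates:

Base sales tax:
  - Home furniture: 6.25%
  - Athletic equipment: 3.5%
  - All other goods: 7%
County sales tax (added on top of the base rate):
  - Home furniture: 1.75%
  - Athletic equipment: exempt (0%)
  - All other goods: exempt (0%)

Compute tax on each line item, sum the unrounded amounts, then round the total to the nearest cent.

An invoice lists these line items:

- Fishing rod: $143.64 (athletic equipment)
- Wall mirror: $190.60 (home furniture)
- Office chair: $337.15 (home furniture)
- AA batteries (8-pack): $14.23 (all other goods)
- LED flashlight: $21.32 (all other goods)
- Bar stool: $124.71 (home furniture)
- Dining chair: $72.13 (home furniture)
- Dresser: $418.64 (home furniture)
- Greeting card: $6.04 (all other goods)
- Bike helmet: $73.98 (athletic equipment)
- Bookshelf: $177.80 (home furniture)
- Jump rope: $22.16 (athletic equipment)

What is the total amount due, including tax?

$1719.39

Fishing rod $143.64: athletic equipment → 3.5% + 0% county = 3.5% → $5.0274
Wall mirror $190.60: home furniture → 6.25% + 1.75% county = 8% → $15.248
Office chair $337.15: home furniture → 6.25% + 1.75% county = 8% → $26.972
AA batteries (8-pack) $14.23: all other goods → 7% + 0% county = 7% → $0.9961
LED flashlight $21.32: all other goods → 7% + 0% county = 7% → $1.4924
Bar stool $124.71: home furniture → 6.25% + 1.75% county = 8% → $9.9768
Dining chair $72.13: home furniture → 6.25% + 1.75% county = 8% → $5.7704
Dresser $418.64: home furniture → 6.25% + 1.75% county = 8% → $33.4912
Greeting card $6.04: all other goods → 7% + 0% county = 7% → $0.4228
Bike helmet $73.98: athletic equipment → 3.5% + 0% county = 3.5% → $2.5893
Bookshelf $177.80: home furniture → 6.25% + 1.75% county = 8% → $14.224
Jump rope $22.16: athletic equipment → 3.5% + 0% county = 3.5% → $0.7756
Subtotal = $1602.40; unrounded tax = $116.986 → $116.99; total due = $1719.39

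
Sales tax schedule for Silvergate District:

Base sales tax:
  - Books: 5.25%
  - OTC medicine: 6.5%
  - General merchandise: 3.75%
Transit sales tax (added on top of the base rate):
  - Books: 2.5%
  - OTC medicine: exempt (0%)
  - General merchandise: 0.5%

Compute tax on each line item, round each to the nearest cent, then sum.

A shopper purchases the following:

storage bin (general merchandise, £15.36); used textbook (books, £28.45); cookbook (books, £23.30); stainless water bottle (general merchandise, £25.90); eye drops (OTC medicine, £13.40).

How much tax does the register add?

£6.63

Storage bin £15.36: general merchandise → 3.75% + 0.5% transit = 4.25% → £0.65
Used textbook £28.45: books → 5.25% + 2.5% transit = 7.75% → £2.20
Cookbook £23.30: books → 5.25% + 2.5% transit = 7.75% → £1.81
Stainless water bottle £25.90: general merchandise → 3.75% + 0.5% transit = 4.25% → £1.10
Eye drops £13.40: OTC medicine → 6.5% + 0% transit = 6.5% → £0.87
Total tax = £0.65 + £2.20 + £1.81 + £1.10 + £0.87 = £6.63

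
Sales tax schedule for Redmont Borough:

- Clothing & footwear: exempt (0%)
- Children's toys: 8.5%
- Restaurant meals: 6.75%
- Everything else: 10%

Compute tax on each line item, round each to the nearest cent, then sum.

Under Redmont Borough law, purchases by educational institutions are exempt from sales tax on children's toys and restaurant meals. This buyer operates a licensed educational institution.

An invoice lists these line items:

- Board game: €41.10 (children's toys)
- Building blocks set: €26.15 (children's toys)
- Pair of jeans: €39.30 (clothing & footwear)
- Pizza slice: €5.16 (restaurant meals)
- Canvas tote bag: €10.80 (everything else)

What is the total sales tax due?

€1.08

Board game €41.10: children's toys, buyer-exempt → 0% → €0.00
Building blocks set €26.15: children's toys, buyer-exempt → 0% → €0.00
Pair of jeans €39.30: clothing & footwear → 0% → €0.00
Pizza slice €5.16: restaurant meals, buyer-exempt → 0% → €0.00
Canvas tote bag €10.80: everything else → 10% → €1.08
Total tax = €1.08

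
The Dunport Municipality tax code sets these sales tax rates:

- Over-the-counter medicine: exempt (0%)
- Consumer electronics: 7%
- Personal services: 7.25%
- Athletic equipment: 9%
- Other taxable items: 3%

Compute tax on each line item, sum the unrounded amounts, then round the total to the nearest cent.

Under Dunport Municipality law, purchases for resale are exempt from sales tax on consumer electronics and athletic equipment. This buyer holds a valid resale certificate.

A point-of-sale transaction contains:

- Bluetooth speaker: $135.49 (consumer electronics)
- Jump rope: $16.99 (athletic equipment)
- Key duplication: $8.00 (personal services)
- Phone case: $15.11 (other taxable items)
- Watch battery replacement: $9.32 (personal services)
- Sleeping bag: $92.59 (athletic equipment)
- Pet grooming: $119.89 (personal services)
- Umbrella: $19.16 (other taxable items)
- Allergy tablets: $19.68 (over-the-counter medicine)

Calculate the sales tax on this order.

Bluetooth speaker $135.49: consumer electronics, buyer-exempt → 0% → $0.00
Jump rope $16.99: athletic equipment, buyer-exempt → 0% → $0.00
Key duplication $8.00: personal services → 7.25% → $0.58
Phone case $15.11: other taxable items → 3% → $0.4533
Watch battery replacement $9.32: personal services → 7.25% → $0.6757
Sleeping bag $92.59: athletic equipment, buyer-exempt → 0% → $0.00
Pet grooming $119.89: personal services → 7.25% → $8.692025
Umbrella $19.16: other taxable items → 3% → $0.5748
Allergy tablets $19.68: over-the-counter medicine → 0% → $0.00
Unrounded tax sum = $10.975825 → $10.98

$10.98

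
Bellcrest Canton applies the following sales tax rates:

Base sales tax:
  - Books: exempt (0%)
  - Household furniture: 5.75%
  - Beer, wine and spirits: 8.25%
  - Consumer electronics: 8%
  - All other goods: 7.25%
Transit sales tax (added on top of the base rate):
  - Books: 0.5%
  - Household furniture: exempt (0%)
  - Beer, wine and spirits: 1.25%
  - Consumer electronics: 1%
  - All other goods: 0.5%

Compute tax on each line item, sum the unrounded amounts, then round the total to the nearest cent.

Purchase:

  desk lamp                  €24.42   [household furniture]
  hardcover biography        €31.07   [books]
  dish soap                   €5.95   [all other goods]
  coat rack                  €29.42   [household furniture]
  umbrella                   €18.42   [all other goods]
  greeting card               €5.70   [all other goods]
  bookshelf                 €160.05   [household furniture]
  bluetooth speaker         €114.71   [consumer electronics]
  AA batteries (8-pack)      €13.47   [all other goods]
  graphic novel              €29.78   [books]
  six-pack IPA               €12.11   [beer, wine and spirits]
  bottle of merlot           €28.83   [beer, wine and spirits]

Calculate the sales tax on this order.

€30.19

Desk lamp €24.42: household furniture → 5.75% + 0% transit = 5.75% → €1.40415
Hardcover biography €31.07: books → 0% + 0.5% transit = 0.5% → €0.15535
Dish soap €5.95: all other goods → 7.25% + 0.5% transit = 7.75% → €0.461125
Coat rack €29.42: household furniture → 5.75% + 0% transit = 5.75% → €1.69165
Umbrella €18.42: all other goods → 7.25% + 0.5% transit = 7.75% → €1.42755
Greeting card €5.70: all other goods → 7.25% + 0.5% transit = 7.75% → €0.44175
Bookshelf €160.05: household furniture → 5.75% + 0% transit = 5.75% → €9.202875
Bluetooth speaker €114.71: consumer electronics → 8% + 1% transit = 9% → €10.3239
AA batteries (8-pack) €13.47: all other goods → 7.25% + 0.5% transit = 7.75% → €1.043925
Graphic novel €29.78: books → 0% + 0.5% transit = 0.5% → €0.1489
Six-pack IPA €12.11: beer, wine and spirits → 8.25% + 1.25% transit = 9.5% → €1.15045
Bottle of merlot €28.83: beer, wine and spirits → 8.25% + 1.25% transit = 9.5% → €2.73885
Unrounded tax sum = €30.190475 → €30.19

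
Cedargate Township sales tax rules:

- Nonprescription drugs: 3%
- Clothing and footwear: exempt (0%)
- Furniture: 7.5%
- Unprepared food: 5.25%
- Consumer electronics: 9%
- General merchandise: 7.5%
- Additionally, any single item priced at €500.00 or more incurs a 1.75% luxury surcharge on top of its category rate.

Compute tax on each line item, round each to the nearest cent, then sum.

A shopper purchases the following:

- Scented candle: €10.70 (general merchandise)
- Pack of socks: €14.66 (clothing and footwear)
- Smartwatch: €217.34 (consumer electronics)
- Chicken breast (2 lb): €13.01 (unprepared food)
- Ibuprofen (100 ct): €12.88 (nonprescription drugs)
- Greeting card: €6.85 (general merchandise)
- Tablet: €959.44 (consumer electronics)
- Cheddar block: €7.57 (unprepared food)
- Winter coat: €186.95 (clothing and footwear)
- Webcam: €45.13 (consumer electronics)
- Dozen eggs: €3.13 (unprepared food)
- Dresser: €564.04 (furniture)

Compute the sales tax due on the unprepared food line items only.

Chicken breast (2 lb) €13.01: unprepared food → 5.25% → €0.68
Cheddar block €7.57: unprepared food → 5.25% → €0.40
Dozen eggs €3.13: unprepared food → 5.25% → €0.16
Tax on unprepared food = €0.68 + €0.40 + €0.16 = €1.24

€1.24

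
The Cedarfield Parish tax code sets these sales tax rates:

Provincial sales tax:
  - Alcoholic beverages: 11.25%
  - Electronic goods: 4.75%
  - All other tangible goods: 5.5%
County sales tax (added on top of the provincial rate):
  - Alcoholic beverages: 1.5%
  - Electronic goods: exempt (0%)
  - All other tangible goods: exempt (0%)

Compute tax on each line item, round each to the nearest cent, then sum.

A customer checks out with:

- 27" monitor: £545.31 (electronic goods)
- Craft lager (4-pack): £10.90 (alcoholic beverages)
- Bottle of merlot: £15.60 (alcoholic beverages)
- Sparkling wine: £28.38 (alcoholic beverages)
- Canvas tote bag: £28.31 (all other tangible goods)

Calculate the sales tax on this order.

27" monitor £545.31: electronic goods → 4.75% + 0% county = 4.75% → £25.90
Craft lager (4-pack) £10.90: alcoholic beverages → 11.25% + 1.5% county = 12.75% → £1.39
Bottle of merlot £15.60: alcoholic beverages → 11.25% + 1.5% county = 12.75% → £1.99
Sparkling wine £28.38: alcoholic beverages → 11.25% + 1.5% county = 12.75% → £3.62
Canvas tote bag £28.31: all other tangible goods → 5.5% + 0% county = 5.5% → £1.56
Total tax = £25.90 + £1.39 + £1.99 + £3.62 + £1.56 = £34.46

£34.46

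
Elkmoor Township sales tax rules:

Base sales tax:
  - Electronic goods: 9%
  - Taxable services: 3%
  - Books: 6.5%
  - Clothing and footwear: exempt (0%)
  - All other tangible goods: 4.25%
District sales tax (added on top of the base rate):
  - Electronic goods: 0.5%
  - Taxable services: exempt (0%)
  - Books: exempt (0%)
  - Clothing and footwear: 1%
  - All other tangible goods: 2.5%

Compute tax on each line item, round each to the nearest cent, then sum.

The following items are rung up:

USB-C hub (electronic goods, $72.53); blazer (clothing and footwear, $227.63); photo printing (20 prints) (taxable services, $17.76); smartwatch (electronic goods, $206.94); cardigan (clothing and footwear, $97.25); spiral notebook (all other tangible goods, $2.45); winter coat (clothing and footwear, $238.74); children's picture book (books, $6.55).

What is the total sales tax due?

USB-C hub $72.53: electronic goods → 9% + 0.5% district = 9.5% → $6.89
Blazer $227.63: clothing and footwear → 0% + 1% district = 1% → $2.28
Photo printing (20 prints) $17.76: taxable services → 3% + 0% district = 3% → $0.53
Smartwatch $206.94: electronic goods → 9% + 0.5% district = 9.5% → $19.66
Cardigan $97.25: clothing and footwear → 0% + 1% district = 1% → $0.97
Spiral notebook $2.45: all other tangible goods → 4.25% + 2.5% district = 6.75% → $0.17
Winter coat $238.74: clothing and footwear → 0% + 1% district = 1% → $2.39
Children's picture book $6.55: books → 6.5% + 0% district = 6.5% → $0.43
Total tax = $6.89 + $2.28 + $0.53 + $19.66 + $0.97 + $0.17 + $2.39 + $0.43 = $33.32

$33.32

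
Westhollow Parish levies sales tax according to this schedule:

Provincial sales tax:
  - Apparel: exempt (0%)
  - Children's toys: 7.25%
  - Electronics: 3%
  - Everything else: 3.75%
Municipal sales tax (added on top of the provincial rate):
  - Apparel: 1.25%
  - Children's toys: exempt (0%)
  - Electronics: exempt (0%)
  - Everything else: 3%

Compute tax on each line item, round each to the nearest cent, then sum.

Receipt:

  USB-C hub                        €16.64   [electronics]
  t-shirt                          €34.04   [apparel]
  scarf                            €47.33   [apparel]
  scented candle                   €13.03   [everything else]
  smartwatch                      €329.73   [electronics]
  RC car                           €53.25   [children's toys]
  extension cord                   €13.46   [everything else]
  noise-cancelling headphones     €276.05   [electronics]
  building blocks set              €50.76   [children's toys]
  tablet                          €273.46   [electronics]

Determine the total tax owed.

USB-C hub €16.64: electronics → 3% + 0% municipal = 3% → €0.50
T-shirt €34.04: apparel → 0% + 1.25% municipal = 1.25% → €0.43
Scarf €47.33: apparel → 0% + 1.25% municipal = 1.25% → €0.59
Scented candle €13.03: everything else → 3.75% + 3% municipal = 6.75% → €0.88
Smartwatch €329.73: electronics → 3% + 0% municipal = 3% → €9.89
RC car €53.25: children's toys → 7.25% + 0% municipal = 7.25% → €3.86
Extension cord €13.46: everything else → 3.75% + 3% municipal = 6.75% → €0.91
Noise-cancelling headphones €276.05: electronics → 3% + 0% municipal = 3% → €8.28
Building blocks set €50.76: children's toys → 7.25% + 0% municipal = 7.25% → €3.68
Tablet €273.46: electronics → 3% + 0% municipal = 3% → €8.20
Total tax = €0.50 + €0.43 + €0.59 + €0.88 + €9.89 + €3.86 + €0.91 + €8.28 + €3.68 + €8.20 = €37.22

€37.22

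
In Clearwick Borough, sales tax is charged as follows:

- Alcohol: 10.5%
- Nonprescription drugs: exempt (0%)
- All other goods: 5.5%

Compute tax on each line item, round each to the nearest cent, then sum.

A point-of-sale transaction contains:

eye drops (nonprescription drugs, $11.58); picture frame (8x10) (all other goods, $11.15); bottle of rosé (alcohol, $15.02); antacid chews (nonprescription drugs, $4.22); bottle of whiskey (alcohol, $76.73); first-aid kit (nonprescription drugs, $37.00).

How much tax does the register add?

Eye drops $11.58: nonprescription drugs → 0% → $0.00
Picture frame (8x10) $11.15: all other goods → 5.5% → $0.61
Bottle of rosé $15.02: alcohol → 10.5% → $1.58
Antacid chews $4.22: nonprescription drugs → 0% → $0.00
Bottle of whiskey $76.73: alcohol → 10.5% → $8.06
First-aid kit $37.00: nonprescription drugs → 0% → $0.00
Total tax = $0.61 + $1.58 + $8.06 = $10.25

$10.25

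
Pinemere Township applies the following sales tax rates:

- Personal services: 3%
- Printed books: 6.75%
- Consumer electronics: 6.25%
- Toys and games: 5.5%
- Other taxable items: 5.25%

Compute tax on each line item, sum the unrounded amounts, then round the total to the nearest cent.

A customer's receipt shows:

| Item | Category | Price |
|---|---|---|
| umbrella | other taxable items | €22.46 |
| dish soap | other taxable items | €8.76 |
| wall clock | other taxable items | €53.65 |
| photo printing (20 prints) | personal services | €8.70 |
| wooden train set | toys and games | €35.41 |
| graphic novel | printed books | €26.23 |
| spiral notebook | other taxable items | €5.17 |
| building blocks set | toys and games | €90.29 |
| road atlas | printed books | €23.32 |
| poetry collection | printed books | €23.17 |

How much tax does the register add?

Umbrella €22.46: other taxable items → 5.25% → €1.17915
Dish soap €8.76: other taxable items → 5.25% → €0.4599
Wall clock €53.65: other taxable items → 5.25% → €2.816625
Photo printing (20 prints) €8.70: personal services → 3% → €0.261
Wooden train set €35.41: toys and games → 5.5% → €1.94755
Graphic novel €26.23: printed books → 6.75% → €1.770525
Spiral notebook €5.17: other taxable items → 5.25% → €0.271425
Building blocks set €90.29: toys and games → 5.5% → €4.96595
Road atlas €23.32: printed books → 6.75% → €1.5741
Poetry collection €23.17: printed books → 6.75% → €1.563975
Unrounded tax sum = €16.8102 → €16.81

€16.81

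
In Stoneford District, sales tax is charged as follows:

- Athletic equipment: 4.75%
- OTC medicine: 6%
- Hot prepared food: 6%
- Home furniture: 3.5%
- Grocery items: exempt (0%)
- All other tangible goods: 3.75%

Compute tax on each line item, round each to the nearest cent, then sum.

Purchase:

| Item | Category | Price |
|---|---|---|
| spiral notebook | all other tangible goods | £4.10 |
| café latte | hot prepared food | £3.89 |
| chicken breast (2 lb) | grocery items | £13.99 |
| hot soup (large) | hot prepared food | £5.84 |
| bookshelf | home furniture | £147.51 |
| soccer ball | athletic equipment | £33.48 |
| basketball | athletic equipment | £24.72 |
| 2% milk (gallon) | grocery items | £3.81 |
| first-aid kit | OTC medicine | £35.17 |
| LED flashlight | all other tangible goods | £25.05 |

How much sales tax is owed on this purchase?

£11.70

Spiral notebook £4.10: all other tangible goods → 3.75% → £0.15
Café latte £3.89: hot prepared food → 6% → £0.23
Chicken breast (2 lb) £13.99: grocery items → 0% → £0.00
Hot soup (large) £5.84: hot prepared food → 6% → £0.35
Bookshelf £147.51: home furniture → 3.5% → £5.16
Soccer ball £33.48: athletic equipment → 4.75% → £1.59
Basketball £24.72: athletic equipment → 4.75% → £1.17
2% milk (gallon) £3.81: grocery items → 0% → £0.00
First-aid kit £35.17: OTC medicine → 6% → £2.11
LED flashlight £25.05: all other tangible goods → 3.75% → £0.94
Total tax = £0.15 + £0.23 + £0.35 + £5.16 + £1.59 + £1.17 + £2.11 + £0.94 = £11.70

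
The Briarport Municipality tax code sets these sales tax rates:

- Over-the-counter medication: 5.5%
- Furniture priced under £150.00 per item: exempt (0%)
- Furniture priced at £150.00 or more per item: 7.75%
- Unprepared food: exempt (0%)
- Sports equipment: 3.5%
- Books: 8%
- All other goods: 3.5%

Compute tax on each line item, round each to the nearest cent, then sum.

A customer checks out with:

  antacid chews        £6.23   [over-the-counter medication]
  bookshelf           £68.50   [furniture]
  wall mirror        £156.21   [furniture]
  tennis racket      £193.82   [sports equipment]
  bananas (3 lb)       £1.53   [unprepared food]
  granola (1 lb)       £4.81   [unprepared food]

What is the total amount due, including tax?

£450.33

Antacid chews £6.23: over-the-counter medication → 5.5% → £0.34
Bookshelf £68.50: furniture, under £150.00 → 0% → £0.00
Wall mirror £156.21: furniture, £150.00 or more → 7.75% → £12.11
Tennis racket £193.82: sports equipment → 3.5% → £6.78
Bananas (3 lb) £1.53: unprepared food → 0% → £0.00
Granola (1 lb) £4.81: unprepared food → 0% → £0.00
Subtotal = £431.10; tax = £19.23; total due = £450.33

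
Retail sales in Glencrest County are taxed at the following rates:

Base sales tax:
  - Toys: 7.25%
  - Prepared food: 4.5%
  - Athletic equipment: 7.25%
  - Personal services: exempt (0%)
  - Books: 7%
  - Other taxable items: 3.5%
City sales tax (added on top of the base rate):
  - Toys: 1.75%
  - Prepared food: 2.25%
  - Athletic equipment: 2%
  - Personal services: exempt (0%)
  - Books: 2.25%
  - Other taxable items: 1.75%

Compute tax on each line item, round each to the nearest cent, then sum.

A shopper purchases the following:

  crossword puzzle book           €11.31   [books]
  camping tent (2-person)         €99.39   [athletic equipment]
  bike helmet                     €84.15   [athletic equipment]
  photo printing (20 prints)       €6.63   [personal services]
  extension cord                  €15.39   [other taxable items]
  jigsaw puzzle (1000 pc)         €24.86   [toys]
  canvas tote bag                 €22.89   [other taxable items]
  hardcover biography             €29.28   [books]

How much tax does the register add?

Crossword puzzle book €11.31: books → 7% + 2.25% city = 9.25% → €1.05
Camping tent (2-person) €99.39: athletic equipment → 7.25% + 2% city = 9.25% → €9.19
Bike helmet €84.15: athletic equipment → 7.25% + 2% city = 9.25% → €7.78
Photo printing (20 prints) €6.63: personal services → 0% + 0% city = 0% → €0.00
Extension cord €15.39: other taxable items → 3.5% + 1.75% city = 5.25% → €0.81
Jigsaw puzzle (1000 pc) €24.86: toys → 7.25% + 1.75% city = 9% → €2.24
Canvas tote bag €22.89: other taxable items → 3.5% + 1.75% city = 5.25% → €1.20
Hardcover biography €29.28: books → 7% + 2.25% city = 9.25% → €2.71
Total tax = €1.05 + €9.19 + €7.78 + €0.81 + €2.24 + €1.20 + €2.71 = €24.98

€24.98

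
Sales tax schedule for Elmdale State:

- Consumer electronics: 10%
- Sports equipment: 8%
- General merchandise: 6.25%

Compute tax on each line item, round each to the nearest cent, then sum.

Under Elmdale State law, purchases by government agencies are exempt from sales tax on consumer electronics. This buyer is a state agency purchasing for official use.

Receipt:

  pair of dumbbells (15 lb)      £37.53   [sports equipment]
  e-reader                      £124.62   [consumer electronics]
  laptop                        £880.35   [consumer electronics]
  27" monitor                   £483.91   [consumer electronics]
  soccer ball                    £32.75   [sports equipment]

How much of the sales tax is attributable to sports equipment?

£5.62

Pair of dumbbells (15 lb) £37.53: sports equipment → 8% → £3.00
Soccer ball £32.75: sports equipment → 8% → £2.62
Tax on sports equipment = £3.00 + £2.62 = £5.62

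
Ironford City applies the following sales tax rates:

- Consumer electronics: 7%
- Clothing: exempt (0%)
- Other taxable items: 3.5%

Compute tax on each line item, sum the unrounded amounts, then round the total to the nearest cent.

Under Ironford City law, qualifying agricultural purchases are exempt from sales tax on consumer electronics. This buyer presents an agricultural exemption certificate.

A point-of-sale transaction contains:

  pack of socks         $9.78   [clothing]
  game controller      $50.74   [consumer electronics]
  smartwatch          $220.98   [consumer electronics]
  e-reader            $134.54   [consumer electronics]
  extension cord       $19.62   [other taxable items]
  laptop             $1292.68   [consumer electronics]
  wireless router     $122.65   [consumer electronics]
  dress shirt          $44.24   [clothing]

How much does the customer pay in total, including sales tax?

$1895.92

Pack of socks $9.78: clothing → 0% → $0.00
Game controller $50.74: consumer electronics, buyer-exempt → 0% → $0.00
Smartwatch $220.98: consumer electronics, buyer-exempt → 0% → $0.00
E-reader $134.54: consumer electronics, buyer-exempt → 0% → $0.00
Extension cord $19.62: other taxable items → 3.5% → $0.6867
Laptop $1292.68: consumer electronics, buyer-exempt → 0% → $0.00
Wireless router $122.65: consumer electronics, buyer-exempt → 0% → $0.00
Dress shirt $44.24: clothing → 0% → $0.00
Subtotal = $1895.23; unrounded tax = $0.6867 → $0.69; total due = $1895.92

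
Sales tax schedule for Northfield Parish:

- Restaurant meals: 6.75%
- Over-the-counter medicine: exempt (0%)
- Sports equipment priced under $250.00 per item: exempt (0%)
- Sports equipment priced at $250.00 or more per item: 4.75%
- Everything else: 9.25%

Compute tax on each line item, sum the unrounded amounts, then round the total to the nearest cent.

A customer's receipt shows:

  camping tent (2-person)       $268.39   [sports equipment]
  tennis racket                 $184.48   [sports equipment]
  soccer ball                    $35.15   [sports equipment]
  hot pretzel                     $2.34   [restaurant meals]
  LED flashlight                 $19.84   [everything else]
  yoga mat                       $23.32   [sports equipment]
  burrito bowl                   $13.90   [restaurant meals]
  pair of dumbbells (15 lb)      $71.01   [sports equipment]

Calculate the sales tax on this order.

$15.68

Camping tent (2-person) $268.39: sports equipment, $250.00 or more → 4.75% → $12.748525
Tennis racket $184.48: sports equipment, under $250.00 → 0% → $0.00
Soccer ball $35.15: sports equipment, under $250.00 → 0% → $0.00
Hot pretzel $2.34: restaurant meals → 6.75% → $0.15795
LED flashlight $19.84: everything else → 9.25% → $1.8352
Yoga mat $23.32: sports equipment, under $250.00 → 0% → $0.00
Burrito bowl $13.90: restaurant meals → 6.75% → $0.93825
Pair of dumbbells (15 lb) $71.01: sports equipment, under $250.00 → 0% → $0.00
Unrounded tax sum = $15.679925 → $15.68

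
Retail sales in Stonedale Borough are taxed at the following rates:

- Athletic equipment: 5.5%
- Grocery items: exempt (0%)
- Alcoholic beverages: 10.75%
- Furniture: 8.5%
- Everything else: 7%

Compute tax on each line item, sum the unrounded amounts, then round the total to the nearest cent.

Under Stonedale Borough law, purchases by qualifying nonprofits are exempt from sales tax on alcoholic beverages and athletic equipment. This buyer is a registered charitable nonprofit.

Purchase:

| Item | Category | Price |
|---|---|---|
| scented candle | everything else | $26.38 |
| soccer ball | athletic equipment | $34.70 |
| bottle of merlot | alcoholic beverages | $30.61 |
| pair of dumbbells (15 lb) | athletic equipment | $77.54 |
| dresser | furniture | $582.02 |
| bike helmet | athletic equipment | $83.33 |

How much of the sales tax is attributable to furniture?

$49.47

Dresser $582.02: furniture → 8.5% → $49.4717
Tax on furniture: unrounded sum = $49.4717 → $49.47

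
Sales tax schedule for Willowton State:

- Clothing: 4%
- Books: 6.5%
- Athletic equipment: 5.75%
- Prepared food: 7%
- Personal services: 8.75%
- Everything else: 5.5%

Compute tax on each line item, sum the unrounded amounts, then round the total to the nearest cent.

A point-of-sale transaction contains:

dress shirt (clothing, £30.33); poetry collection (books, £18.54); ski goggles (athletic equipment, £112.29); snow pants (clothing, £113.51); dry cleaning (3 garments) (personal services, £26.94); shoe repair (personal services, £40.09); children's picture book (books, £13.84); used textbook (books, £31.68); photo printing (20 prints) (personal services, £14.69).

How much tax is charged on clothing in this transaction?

Dress shirt £30.33: clothing → 4% → £1.2132
Snow pants £113.51: clothing → 4% → £4.5404
Tax on clothing: unrounded sum = £5.7536 → £5.75

£5.75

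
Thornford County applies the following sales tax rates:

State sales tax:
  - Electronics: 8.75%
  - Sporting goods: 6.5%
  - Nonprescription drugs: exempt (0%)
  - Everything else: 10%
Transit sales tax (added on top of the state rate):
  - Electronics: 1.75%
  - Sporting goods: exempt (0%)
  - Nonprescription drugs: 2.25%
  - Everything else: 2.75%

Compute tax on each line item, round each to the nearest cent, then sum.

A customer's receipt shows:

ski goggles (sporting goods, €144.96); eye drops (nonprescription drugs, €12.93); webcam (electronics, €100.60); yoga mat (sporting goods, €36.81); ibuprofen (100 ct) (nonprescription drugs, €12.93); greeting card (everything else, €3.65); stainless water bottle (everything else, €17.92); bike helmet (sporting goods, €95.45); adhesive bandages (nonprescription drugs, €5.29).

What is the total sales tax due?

Ski goggles €144.96: sporting goods → 6.5% + 0% transit = 6.5% → €9.42
Eye drops €12.93: nonprescription drugs → 0% + 2.25% transit = 2.25% → €0.29
Webcam €100.60: electronics → 8.75% + 1.75% transit = 10.5% → €10.56
Yoga mat €36.81: sporting goods → 6.5% + 0% transit = 6.5% → €2.39
Ibuprofen (100 ct) €12.93: nonprescription drugs → 0% + 2.25% transit = 2.25% → €0.29
Greeting card €3.65: everything else → 10% + 2.75% transit = 12.75% → €0.47
Stainless water bottle €17.92: everything else → 10% + 2.75% transit = 12.75% → €2.28
Bike helmet €95.45: sporting goods → 6.5% + 0% transit = 6.5% → €6.20
Adhesive bandages €5.29: nonprescription drugs → 0% + 2.25% transit = 2.25% → €0.12
Total tax = €9.42 + €0.29 + €10.56 + €2.39 + €0.29 + €0.47 + €2.28 + €6.20 + €0.12 = €32.02

€32.02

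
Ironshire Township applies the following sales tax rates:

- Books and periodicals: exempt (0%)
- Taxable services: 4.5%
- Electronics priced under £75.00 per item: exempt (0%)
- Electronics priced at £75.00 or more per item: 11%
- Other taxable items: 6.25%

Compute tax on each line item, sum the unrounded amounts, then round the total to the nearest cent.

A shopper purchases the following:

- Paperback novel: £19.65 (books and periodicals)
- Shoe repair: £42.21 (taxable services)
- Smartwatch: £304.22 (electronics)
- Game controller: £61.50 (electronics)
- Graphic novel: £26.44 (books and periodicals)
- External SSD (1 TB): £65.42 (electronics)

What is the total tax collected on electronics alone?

Smartwatch £304.22: electronics, £75.00 or more → 11% → £33.4642
Game controller £61.50: electronics, under £75.00 → 0% → £0.00
External SSD (1 TB) £65.42: electronics, under £75.00 → 0% → £0.00
Tax on electronics: unrounded sum = £33.4642 → £33.46

£33.46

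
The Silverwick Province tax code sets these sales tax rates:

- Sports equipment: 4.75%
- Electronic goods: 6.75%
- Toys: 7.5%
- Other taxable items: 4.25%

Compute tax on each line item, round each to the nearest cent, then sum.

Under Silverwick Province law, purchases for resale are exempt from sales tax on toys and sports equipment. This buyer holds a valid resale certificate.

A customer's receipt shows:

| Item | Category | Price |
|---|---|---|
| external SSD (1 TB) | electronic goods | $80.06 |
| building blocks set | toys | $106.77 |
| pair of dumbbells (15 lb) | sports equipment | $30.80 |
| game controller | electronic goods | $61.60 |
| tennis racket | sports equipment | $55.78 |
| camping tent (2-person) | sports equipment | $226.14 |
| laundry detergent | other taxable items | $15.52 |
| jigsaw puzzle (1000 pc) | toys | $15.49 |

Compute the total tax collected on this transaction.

External SSD (1 TB) $80.06: electronic goods → 6.75% → $5.40
Building blocks set $106.77: toys, buyer-exempt → 0% → $0.00
Pair of dumbbells (15 lb) $30.80: sports equipment, buyer-exempt → 0% → $0.00
Game controller $61.60: electronic goods → 6.75% → $4.16
Tennis racket $55.78: sports equipment, buyer-exempt → 0% → $0.00
Camping tent (2-person) $226.14: sports equipment, buyer-exempt → 0% → $0.00
Laundry detergent $15.52: other taxable items → 4.25% → $0.66
Jigsaw puzzle (1000 pc) $15.49: toys, buyer-exempt → 0% → $0.00
Total tax = $5.40 + $4.16 + $0.66 = $10.22

$10.22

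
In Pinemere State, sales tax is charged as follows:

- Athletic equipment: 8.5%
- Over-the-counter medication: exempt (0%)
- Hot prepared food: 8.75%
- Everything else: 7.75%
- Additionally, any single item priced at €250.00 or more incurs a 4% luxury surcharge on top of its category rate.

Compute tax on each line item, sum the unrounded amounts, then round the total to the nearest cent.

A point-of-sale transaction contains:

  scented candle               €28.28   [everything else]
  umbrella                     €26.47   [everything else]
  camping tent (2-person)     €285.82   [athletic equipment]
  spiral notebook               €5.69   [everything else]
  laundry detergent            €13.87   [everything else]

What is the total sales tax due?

Scented candle €28.28: everything else → 7.75% → €2.1917
Umbrella €26.47: everything else → 7.75% → €2.051425
Camping tent (2-person) €285.82: athletic equipment → 8.5% + 4% surcharge = 12.5% → €35.7275
Spiral notebook €5.69: everything else → 7.75% → €0.440975
Laundry detergent €13.87: everything else → 7.75% → €1.074925
Unrounded tax sum = €41.486525 → €41.49

€41.49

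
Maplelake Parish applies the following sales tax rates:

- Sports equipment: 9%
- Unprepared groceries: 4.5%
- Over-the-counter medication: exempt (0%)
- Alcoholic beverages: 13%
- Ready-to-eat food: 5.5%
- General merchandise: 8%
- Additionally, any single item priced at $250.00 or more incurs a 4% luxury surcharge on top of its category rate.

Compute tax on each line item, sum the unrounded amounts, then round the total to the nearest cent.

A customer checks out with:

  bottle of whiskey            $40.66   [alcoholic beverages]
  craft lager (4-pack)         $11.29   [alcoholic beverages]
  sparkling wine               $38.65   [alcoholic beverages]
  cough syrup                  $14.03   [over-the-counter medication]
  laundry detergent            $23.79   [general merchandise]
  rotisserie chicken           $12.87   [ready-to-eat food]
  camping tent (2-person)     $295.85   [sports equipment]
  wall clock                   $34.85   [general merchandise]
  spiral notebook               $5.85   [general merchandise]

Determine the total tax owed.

$56.11

Bottle of whiskey $40.66: alcoholic beverages → 13% → $5.2858
Craft lager (4-pack) $11.29: alcoholic beverages → 13% → $1.4677
Sparkling wine $38.65: alcoholic beverages → 13% → $5.0245
Cough syrup $14.03: over-the-counter medication → 0% → $0.00
Laundry detergent $23.79: general merchandise → 8% → $1.9032
Rotisserie chicken $12.87: ready-to-eat food → 5.5% → $0.70785
Camping tent (2-person) $295.85: sports equipment → 9% + 4% surcharge = 13% → $38.4605
Wall clock $34.85: general merchandise → 8% → $2.788
Spiral notebook $5.85: general merchandise → 8% → $0.468
Unrounded tax sum = $56.10555 → $56.11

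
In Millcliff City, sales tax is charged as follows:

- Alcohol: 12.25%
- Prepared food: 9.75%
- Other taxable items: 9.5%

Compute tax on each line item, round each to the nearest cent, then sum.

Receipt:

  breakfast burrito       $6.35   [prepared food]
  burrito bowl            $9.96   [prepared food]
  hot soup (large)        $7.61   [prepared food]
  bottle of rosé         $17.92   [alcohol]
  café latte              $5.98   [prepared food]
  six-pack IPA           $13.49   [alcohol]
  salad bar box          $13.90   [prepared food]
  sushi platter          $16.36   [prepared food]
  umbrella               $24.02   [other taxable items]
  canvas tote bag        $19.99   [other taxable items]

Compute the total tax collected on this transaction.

$13.90

Breakfast burrito $6.35: prepared food → 9.75% → $0.62
Burrito bowl $9.96: prepared food → 9.75% → $0.97
Hot soup (large) $7.61: prepared food → 9.75% → $0.74
Bottle of rosé $17.92: alcohol → 12.25% → $2.20
Café latte $5.98: prepared food → 9.75% → $0.58
Six-pack IPA $13.49: alcohol → 12.25% → $1.65
Salad bar box $13.90: prepared food → 9.75% → $1.36
Sushi platter $16.36: prepared food → 9.75% → $1.60
Umbrella $24.02: other taxable items → 9.5% → $2.28
Canvas tote bag $19.99: other taxable items → 9.5% → $1.90
Total tax = $0.62 + $0.97 + $0.74 + $2.20 + $0.58 + $1.65 + $1.36 + $1.60 + $2.28 + $1.90 = $13.90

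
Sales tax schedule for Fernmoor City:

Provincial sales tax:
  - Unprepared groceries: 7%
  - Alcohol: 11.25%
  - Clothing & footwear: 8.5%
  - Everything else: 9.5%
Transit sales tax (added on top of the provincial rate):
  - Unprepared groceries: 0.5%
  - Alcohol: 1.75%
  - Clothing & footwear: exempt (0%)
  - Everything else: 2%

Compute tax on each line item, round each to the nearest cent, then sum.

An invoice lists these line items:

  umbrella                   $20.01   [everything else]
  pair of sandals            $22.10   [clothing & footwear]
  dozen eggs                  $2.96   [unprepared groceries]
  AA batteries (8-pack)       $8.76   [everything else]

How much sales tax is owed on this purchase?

$5.41

Umbrella $20.01: everything else → 9.5% + 2% transit = 11.5% → $2.30
Pair of sandals $22.10: clothing & footwear → 8.5% + 0% transit = 8.5% → $1.88
Dozen eggs $2.96: unprepared groceries → 7% + 0.5% transit = 7.5% → $0.22
AA batteries (8-pack) $8.76: everything else → 9.5% + 2% transit = 11.5% → $1.01
Total tax = $2.30 + $1.88 + $0.22 + $1.01 = $5.41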